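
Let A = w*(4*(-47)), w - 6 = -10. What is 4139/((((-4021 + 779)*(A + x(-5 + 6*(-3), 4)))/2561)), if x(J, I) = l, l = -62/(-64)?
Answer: -169599664/39057995 ≈ -4.3423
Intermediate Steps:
w = -4 (w = 6 - 10 = -4)
l = 31/32 (l = -62*(-1/64) = 31/32 ≈ 0.96875)
x(J, I) = 31/32
A = 752 (A = -16*(-47) = -4*(-188) = 752)
4139/((((-4021 + 779)*(A + x(-5 + 6*(-3), 4)))/2561)) = 4139/((((-4021 + 779)*(752 + 31/32))/2561)) = 4139/((-3242*24095/32*(1/2561))) = 4139/((-39057995/16*1/2561)) = 4139/(-39057995/40976) = 4139*(-40976/39057995) = -169599664/39057995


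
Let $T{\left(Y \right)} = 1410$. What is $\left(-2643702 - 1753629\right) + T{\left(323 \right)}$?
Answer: $-4395921$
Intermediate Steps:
$\left(-2643702 - 1753629\right) + T{\left(323 \right)} = \left(-2643702 - 1753629\right) + 1410 = -4397331 + 1410 = -4395921$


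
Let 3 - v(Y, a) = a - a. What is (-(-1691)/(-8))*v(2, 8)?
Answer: -5073/8 ≈ -634.13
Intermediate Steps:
v(Y, a) = 3 (v(Y, a) = 3 - (a - a) = 3 - 1*0 = 3 + 0 = 3)
(-(-1691)/(-8))*v(2, 8) = -(-1691)/(-8)*3 = -(-1691)*(-1)/8*3 = -19*89/8*3 = -1691/8*3 = -5073/8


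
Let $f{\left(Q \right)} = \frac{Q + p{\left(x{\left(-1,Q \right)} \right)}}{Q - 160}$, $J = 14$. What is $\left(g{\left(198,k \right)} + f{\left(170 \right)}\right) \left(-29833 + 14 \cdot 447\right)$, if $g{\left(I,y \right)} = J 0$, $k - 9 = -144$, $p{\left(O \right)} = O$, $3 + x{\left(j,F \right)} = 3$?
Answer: $-400775$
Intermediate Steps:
$x{\left(j,F \right)} = 0$ ($x{\left(j,F \right)} = -3 + 3 = 0$)
$k = -135$ ($k = 9 - 144 = -135$)
$f{\left(Q \right)} = \frac{Q}{-160 + Q}$ ($f{\left(Q \right)} = \frac{Q + 0}{Q - 160} = \frac{Q}{-160 + Q}$)
$g{\left(I,y \right)} = 0$ ($g{\left(I,y \right)} = 14 \cdot 0 = 0$)
$\left(g{\left(198,k \right)} + f{\left(170 \right)}\right) \left(-29833 + 14 \cdot 447\right) = \left(0 + \frac{170}{-160 + 170}\right) \left(-29833 + 14 \cdot 447\right) = \left(0 + \frac{170}{10}\right) \left(-29833 + 6258\right) = \left(0 + 170 \cdot \frac{1}{10}\right) \left(-23575\right) = \left(0 + 17\right) \left(-23575\right) = 17 \left(-23575\right) = -400775$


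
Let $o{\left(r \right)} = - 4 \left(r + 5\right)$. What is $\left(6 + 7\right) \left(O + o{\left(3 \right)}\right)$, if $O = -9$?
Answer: $-533$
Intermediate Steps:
$o{\left(r \right)} = -20 - 4 r$ ($o{\left(r \right)} = - 4 \left(5 + r\right) = -20 - 4 r$)
$\left(6 + 7\right) \left(O + o{\left(3 \right)}\right) = \left(6 + 7\right) \left(-9 - 32\right) = 13 \left(-9 - 32\right) = 13 \left(-41\right) = -533$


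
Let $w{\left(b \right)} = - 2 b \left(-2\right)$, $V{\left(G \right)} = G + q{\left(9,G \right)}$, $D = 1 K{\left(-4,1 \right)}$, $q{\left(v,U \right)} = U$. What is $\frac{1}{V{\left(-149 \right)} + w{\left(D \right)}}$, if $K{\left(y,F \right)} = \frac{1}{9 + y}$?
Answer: $- \frac{5}{1486} \approx -0.0033647$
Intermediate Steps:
$D = \frac{1}{5}$ ($D = 1 \frac{1}{9 - 4} = 1 \cdot \frac{1}{5} = \frac{1}{5} \approx 0.2$)
$V{\left(G \right)} = 2 G$ ($V{\left(G \right)} = G + G = 2 G$)
$w{\left(b \right)} = 4 b$
$\frac{1}{V{\left(-149 \right)} + w{\left(D \right)}} = \frac{1}{2 \left(-149\right) + 4 \cdot \frac{1}{5}} = \frac{1}{-298 + \frac{4}{5}} = \frac{1}{- \frac{1486}{5}} = - \frac{5}{1486}$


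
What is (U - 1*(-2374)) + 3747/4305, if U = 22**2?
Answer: 4102479/1435 ≈ 2858.9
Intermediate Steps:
U = 484
(U - 1*(-2374)) + 3747/4305 = (484 - 1*(-2374)) + 3747/4305 = (484 + 2374) + 3747*(1/4305) = 2858 + 1249/1435 = 4102479/1435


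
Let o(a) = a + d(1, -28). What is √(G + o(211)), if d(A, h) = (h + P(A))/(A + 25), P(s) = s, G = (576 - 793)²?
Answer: √31974098/26 ≈ 217.48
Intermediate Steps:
G = 47089 (G = (-217)² = 47089)
d(A, h) = (A + h)/(25 + A) (d(A, h) = (h + A)/(A + 25) = (A + h)/(25 + A))
o(a) = -27/26 + a (o(a) = a + (1 - 28)/(25 + 1) = a - 27/26 = -27/26 + a)
√(G + o(211)) = √(47089 + (-27/26 + 211)) = √(47089 + 5459/26) = √(1229773/26) = √31974098/26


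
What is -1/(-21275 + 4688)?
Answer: 1/16587 ≈ 6.0288e-5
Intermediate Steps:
-1/(-21275 + 4688) = -1/(-16587) = -1*(-1/16587) = 1/16587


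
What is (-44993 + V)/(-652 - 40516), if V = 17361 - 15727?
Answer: 43359/41168 ≈ 1.0532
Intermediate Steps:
V = 1634
(-44993 + V)/(-652 - 40516) = (-44993 + 1634)/(-652 - 40516) = -43359/(-41168) = -43359*(-1/41168) = 43359/41168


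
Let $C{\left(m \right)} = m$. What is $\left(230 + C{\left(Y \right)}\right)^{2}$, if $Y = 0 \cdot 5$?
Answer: $52900$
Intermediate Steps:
$Y = 0$
$\left(230 + C{\left(Y \right)}\right)^{2} = \left(230 + 0\right)^{2} = 230^{2} = 52900$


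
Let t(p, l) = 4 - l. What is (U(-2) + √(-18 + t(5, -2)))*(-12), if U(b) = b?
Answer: 24 - 24*I*√3 ≈ 24.0 - 41.569*I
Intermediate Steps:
(U(-2) + √(-18 + t(5, -2)))*(-12) = (-2 + √(-18 + (4 - 1*(-2))))*(-12) = (-2 + √(-18 + (4 + 2)))*(-12) = (-2 + √(-18 + 6))*(-12) = (-2 + √(-12))*(-12) = (-2 + 2*I*√3)*(-12) = 24 - 24*I*√3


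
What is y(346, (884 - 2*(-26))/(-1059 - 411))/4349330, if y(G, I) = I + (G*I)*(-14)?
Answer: 377754/532792925 ≈ 0.00070901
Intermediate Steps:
y(G, I) = I - 14*G*I
y(346, (884 - 2*(-26))/(-1059 - 411))/4349330 = (((884 - 2*(-26))/(-1059 - 411))*(1 - 14*346))/4349330 = (((884 + 52)/(-1470))*(1 - 4844))*(1/4349330) = ((936*(-1/1470))*(-4843))*(1/4349330) = -156/245*(-4843)*(1/4349330) = (755508/245)*(1/4349330) = 377754/532792925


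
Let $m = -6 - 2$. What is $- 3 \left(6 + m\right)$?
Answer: $6$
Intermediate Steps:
$m = -8$
$- 3 \left(6 + m\right) = - 3 \left(6 - 8\right) = \left(-3\right) \left(-2\right) = 6$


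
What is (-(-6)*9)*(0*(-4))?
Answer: 0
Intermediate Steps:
(-(-6)*9)*(0*(-4)) = -6*(-9)*0 = 54*0 = 0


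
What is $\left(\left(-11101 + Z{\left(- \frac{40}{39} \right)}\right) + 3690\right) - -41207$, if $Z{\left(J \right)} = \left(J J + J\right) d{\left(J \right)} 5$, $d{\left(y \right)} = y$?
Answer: $\frac{2004736924}{59319} \approx 33796.0$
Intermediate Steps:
$Z{\left(J \right)} = 5 J \left(J + J^{2}\right)$ ($Z{\left(J \right)} = \left(J J + J\right) J 5 = \left(J^{2} + J\right) J 5 = \left(J + J^{2}\right) J 5 = J \left(J + J^{2}\right) 5 = 5 J \left(J + J^{2}\right)$)
$\left(\left(-11101 + Z{\left(- \frac{40}{39} \right)}\right) + 3690\right) - -41207 = \left(\left(-11101 + 5 \left(- \frac{40}{39}\right)^{2} \left(1 - \frac{40}{39}\right)\right) + 3690\right) - -41207 = \left(\left(-11101 + 5 \left(\left(-40\right) \frac{1}{39}\right)^{2} \left(1 - \frac{40}{39}\right)\right) + 3690\right) + 41207 = \left(\left(-11101 + 5 \left(- \frac{40}{39}\right)^{2} \left(1 - \frac{40}{39}\right)\right) + 3690\right) + 41207 = \left(\left(-11101 + 5 \cdot \frac{1600}{1521} \left(- \frac{1}{39}\right)\right) + 3690\right) + 41207 = \left(\left(-11101 - \frac{8000}{59319}\right) + 3690\right) + 41207 = \left(- \frac{658508219}{59319} + 3690\right) + 41207 = - \frac{439621109}{59319} + 41207 = \frac{2004736924}{59319}$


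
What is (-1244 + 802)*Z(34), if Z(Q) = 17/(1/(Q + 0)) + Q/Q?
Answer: -255918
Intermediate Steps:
Z(Q) = 1 + 17*Q (Z(Q) = 17/(1/Q) + 1 = 17*Q + 1 = 1 + 17*Q)
(-1244 + 802)*Z(34) = (-1244 + 802)*(1 + 17*34) = -442*(1 + 578) = -442*579 = -255918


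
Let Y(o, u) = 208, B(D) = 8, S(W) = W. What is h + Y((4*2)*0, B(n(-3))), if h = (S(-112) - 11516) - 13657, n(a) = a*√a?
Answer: -25077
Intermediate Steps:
n(a) = a^(3/2)
h = -25285 (h = (-112 - 11516) - 13657 = -11628 - 13657 = -25285)
h + Y((4*2)*0, B(n(-3))) = -25285 + 208 = -25077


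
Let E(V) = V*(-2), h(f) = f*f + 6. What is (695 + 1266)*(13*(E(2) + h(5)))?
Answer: 688311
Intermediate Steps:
h(f) = 6 + f² (h(f) = f² + 6 = 6 + f²)
E(V) = -2*V
(695 + 1266)*(13*(E(2) + h(5))) = (695 + 1266)*(13*(-2*2 + (6 + 5²))) = 1961*(13*(-4 + (6 + 25))) = 1961*(13*(-4 + 31)) = 1961*(13*27) = 1961*351 = 688311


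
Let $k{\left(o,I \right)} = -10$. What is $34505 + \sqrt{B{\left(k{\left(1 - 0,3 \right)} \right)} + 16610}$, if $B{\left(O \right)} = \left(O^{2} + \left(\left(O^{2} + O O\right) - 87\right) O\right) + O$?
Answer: $34505 + 3 \sqrt{1730} \approx 34630.0$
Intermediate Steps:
$B{\left(O \right)} = O + O^{2} + O \left(-87 + 2 O^{2}\right)$ ($B{\left(O \right)} = \left(O^{2} + \left(\left(O^{2} + O^{2}\right) - 87\right) O\right) + O = \left(O^{2} + \left(2 O^{2} - 87\right) O\right) + O = \left(O^{2} + \left(-87 + 2 O^{2}\right) O\right) + O = \left(O^{2} + O \left(-87 + 2 O^{2}\right)\right) + O = O + O^{2} + O \left(-87 + 2 O^{2}\right)$)
$34505 + \sqrt{B{\left(k{\left(1 - 0,3 \right)} \right)} + 16610} = 34505 + \sqrt{- 10 \left(-86 - 10 + 2 \left(-10\right)^{2}\right) + 16610} = 34505 + \sqrt{- 10 \left(-86 - 10 + 2 \cdot 100\right) + 16610} = 34505 + \sqrt{- 10 \left(-86 - 10 + 200\right) + 16610} = 34505 + \sqrt{\left(-10\right) 104 + 16610} = 34505 + \sqrt{-1040 + 16610} = 34505 + \sqrt{15570} = 34505 + 3 \sqrt{1730}$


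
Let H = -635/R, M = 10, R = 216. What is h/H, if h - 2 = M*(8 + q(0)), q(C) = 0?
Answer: -17712/635 ≈ -27.893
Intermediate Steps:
h = 82 (h = 2 + 10*(8 + 0) = 2 + 10*8 = 2 + 80 = 82)
H = -635/216 ≈ -2.9398
h/H = 82/(-635/216) = 82*(-216/635) = -17712/635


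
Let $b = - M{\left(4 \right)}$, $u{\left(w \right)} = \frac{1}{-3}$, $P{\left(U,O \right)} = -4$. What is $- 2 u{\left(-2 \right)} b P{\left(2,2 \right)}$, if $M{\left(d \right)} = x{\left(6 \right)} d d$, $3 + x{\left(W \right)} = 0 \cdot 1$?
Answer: $-128$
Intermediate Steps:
$x{\left(W \right)} = -3$ ($x{\left(W \right)} = -3 + 0 \cdot 1 = -3 + 0 = -3$)
$u{\left(w \right)} = - \frac{1}{3}$
$M{\left(d \right)} = - 3 d^{2}$ ($M{\left(d \right)} = - 3 d d = - 3 d^{2}$)
$b = 48$ ($b = - \left(-3\right) 4^{2} = - \left(-3\right) 16 = \left(-1\right) \left(-48\right) = 48$)
$- 2 u{\left(-2 \right)} b P{\left(2,2 \right)} = \left(-2\right) \left(- \frac{1}{3}\right) 48 \left(-4\right) = \frac{2}{3} \left(-192\right) = -128$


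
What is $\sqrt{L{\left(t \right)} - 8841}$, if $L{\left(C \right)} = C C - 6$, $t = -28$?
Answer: $i \sqrt{8063} \approx 89.794 i$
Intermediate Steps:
$L{\left(C \right)} = -6 + C^{2}$ ($L{\left(C \right)} = C^{2} - 6 = -6 + C^{2}$)
$\sqrt{L{\left(t \right)} - 8841} = \sqrt{\left(-6 + \left(-28\right)^{2}\right) - 8841} = \sqrt{\left(-6 + 784\right) - 8841} = \sqrt{778 - 8841} = \sqrt{-8063} = i \sqrt{8063}$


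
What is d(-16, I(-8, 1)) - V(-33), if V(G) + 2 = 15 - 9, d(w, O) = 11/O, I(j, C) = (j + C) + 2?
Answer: -31/5 ≈ -6.2000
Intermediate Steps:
I(j, C) = 2 + C + j (I(j, C) = (C + j) + 2 = 2 + C + j)
V(G) = 4 (V(G) = -2 + (15 - 9) = -2 + 6 = 4)
d(-16, I(-8, 1)) - V(-33) = 11/(2 + 1 - 8) - 1*4 = 11/(-5) - 4 = 11*(-⅕) - 4 = -11/5 - 4 = -31/5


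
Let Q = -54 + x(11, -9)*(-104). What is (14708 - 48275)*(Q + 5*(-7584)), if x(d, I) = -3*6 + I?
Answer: 1180417122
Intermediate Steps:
x(d, I) = -18 + I
Q = 2754 (Q = -54 + (-18 - 9)*(-104) = -54 - 27*(-104) = -54 + 2808 = 2754)
(14708 - 48275)*(Q + 5*(-7584)) = (14708 - 48275)*(2754 + 5*(-7584)) = -33567*(2754 - 37920) = -33567*(-35166) = 1180417122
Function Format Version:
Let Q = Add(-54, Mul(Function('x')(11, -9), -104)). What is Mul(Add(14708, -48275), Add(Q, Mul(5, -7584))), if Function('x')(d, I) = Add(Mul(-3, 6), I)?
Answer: 1180417122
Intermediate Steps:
Function('x')(d, I) = Add(-18, I)
Q = 2754 (Q = Add(-54, Mul(Add(-18, -9), -104)) = Add(-54, Mul(-27, -104)) = Add(-54, 2808) = 2754)
Mul(Add(14708, -48275), Add(Q, Mul(5, -7584))) = Mul(Add(14708, -48275), Add(2754, Mul(5, -7584))) = Mul(-33567, Add(2754, -37920)) = Mul(-33567, -35166) = 1180417122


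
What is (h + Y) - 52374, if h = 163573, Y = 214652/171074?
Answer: 9511736189/85537 ≈ 1.1120e+5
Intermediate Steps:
Y = 107326/85537 (Y = 214652*(1/171074) = 107326/85537 ≈ 1.2547)
(h + Y) - 52374 = (163573 + 107326/85537) - 52374 = 13991651027/85537 - 52374 = 9511736189/85537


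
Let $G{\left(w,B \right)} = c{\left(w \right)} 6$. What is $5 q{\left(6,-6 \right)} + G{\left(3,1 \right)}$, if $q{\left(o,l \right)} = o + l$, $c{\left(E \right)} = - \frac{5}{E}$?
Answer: $-10$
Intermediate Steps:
$q{\left(o,l \right)} = l + o$
$G{\left(w,B \right)} = - \frac{30}{w}$ ($G{\left(w,B \right)} = - \frac{5}{w} 6 = - \frac{30}{w}$)
$5 q{\left(6,-6 \right)} + G{\left(3,1 \right)} = 5 \left(-6 + 6\right) - \frac{30}{3} = 5 \cdot 0 - 10 = 0 - 10 = -10$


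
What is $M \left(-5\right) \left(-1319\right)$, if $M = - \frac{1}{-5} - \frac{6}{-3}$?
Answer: $14509$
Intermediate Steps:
$M = \frac{11}{5}$ ($M = \left(-1\right) \left(- \frac{1}{5}\right) - -2 = \frac{1}{5} + 2 = \frac{11}{5} \approx 2.2$)
$M \left(-5\right) \left(-1319\right) = \frac{11}{5} \left(-5\right) \left(-1319\right) = \left(-11\right) \left(-1319\right) = 14509$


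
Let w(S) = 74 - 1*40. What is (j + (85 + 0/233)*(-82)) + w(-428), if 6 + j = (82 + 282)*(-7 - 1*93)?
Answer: -43342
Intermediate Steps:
w(S) = 34 (w(S) = 74 - 40 = 34)
j = -36406 (j = -6 + (82 + 282)*(-7 - 1*93) = -6 + 364*(-7 - 93) = -6 + 364*(-100) = -6 - 36400 = -36406)
(j + (85 + 0/233)*(-82)) + w(-428) = (-36406 + (85 + 0/233)*(-82)) + 34 = (-36406 + (85 + 0*(1/233))*(-82)) + 34 = (-36406 + (85 + 0)*(-82)) + 34 = (-36406 + 85*(-82)) + 34 = (-36406 - 6970) + 34 = -43376 + 34 = -43342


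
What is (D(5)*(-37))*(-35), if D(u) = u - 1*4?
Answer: 1295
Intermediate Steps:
D(u) = -4 + u (D(u) = u - 4 = -4 + u)
(D(5)*(-37))*(-35) = ((-4 + 5)*(-37))*(-35) = (1*(-37))*(-35) = -37*(-35) = 1295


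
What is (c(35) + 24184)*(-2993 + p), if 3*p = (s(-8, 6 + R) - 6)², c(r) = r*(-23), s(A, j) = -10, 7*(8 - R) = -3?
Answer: -67978339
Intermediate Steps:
R = 59/7 (R = 8 - ⅐*(-3) = 8 + 3/7 = 59/7 ≈ 8.4286)
c(r) = -23*r
p = 256/3 (p = (-10 - 6)²/3 = (⅓)*(-16)² = (⅓)*256 = 256/3 ≈ 85.333)
(c(35) + 24184)*(-2993 + p) = (-23*35 + 24184)*(-2993 + 256/3) = (-805 + 24184)*(-8723/3) = 23379*(-8723/3) = -67978339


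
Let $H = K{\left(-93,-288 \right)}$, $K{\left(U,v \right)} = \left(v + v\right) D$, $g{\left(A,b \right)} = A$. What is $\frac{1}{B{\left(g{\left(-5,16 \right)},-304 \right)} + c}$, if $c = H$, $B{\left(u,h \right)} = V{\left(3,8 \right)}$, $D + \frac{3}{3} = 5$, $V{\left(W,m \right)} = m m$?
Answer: $- \frac{1}{2240} \approx -0.00044643$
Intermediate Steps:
$V{\left(W,m \right)} = m^{2}$
$D = 4$ ($D = -1 + 5 = 4$)
$K{\left(U,v \right)} = 8 v$ ($K{\left(U,v \right)} = \left(v + v\right) 4 = 2 v 4 = 8 v$)
$B{\left(u,h \right)} = 64$ ($B{\left(u,h \right)} = 8^{2} = 64$)
$H = -2304$ ($H = 8 \left(-288\right) = -2304$)
$c = -2304$
$\frac{1}{B{\left(g{\left(-5,16 \right)},-304 \right)} + c} = \frac{1}{64 - 2304} = \frac{1}{-2240} = - \frac{1}{2240}$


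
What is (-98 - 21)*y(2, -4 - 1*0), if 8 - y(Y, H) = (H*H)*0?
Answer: -952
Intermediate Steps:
y(Y, H) = 8 (y(Y, H) = 8 - H*H*0 = 8 - H²*0 = 8 - 1*0 = 8 + 0 = 8)
(-98 - 21)*y(2, -4 - 1*0) = (-98 - 21)*8 = -119*8 = -952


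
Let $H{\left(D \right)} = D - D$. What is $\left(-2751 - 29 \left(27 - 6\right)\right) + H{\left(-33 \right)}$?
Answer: $-3360$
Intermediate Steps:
$H{\left(D \right)} = 0$
$\left(-2751 - 29 \left(27 - 6\right)\right) + H{\left(-33 \right)} = \left(-2751 - 29 \left(27 - 6\right)\right) + 0 = \left(-2751 - 609\right) + 0 = -3360 + 0 = -3360$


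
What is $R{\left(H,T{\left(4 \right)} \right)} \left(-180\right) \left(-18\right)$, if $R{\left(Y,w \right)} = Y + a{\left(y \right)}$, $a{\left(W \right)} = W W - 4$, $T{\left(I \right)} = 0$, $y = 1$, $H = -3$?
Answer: $-19440$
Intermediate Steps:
$a{\left(W \right)} = -4 + W^{2}$ ($a{\left(W \right)} = W^{2} - 4 = -4 + W^{2}$)
$R{\left(Y,w \right)} = -3 + Y$ ($R{\left(Y,w \right)} = Y - \left(4 - 1^{2}\right) = Y + \left(-4 + 1\right) = Y - 3 = -3 + Y$)
$R{\left(H,T{\left(4 \right)} \right)} \left(-180\right) \left(-18\right) = \left(-3 - 3\right) \left(-180\right) \left(-18\right) = \left(-6\right) \left(-180\right) \left(-18\right) = 1080 \left(-18\right) = -19440$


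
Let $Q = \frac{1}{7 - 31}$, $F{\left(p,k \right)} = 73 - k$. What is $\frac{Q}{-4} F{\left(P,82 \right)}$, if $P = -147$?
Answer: $- \frac{3}{32} \approx -0.09375$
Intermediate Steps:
$Q = - \frac{1}{24}$ ($Q = \frac{1}{-24} = - \frac{1}{24} \approx -0.041667$)
$\frac{Q}{-4} F{\left(P,82 \right)} = - \frac{1}{24 \left(-4\right)} \left(73 - 82\right) = \left(- \frac{1}{24}\right) \left(- \frac{1}{4}\right) \left(73 - 82\right) = \frac{1}{96} \left(-9\right) = - \frac{3}{32}$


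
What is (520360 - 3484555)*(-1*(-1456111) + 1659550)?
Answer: -9235426757895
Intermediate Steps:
(520360 - 3484555)*(-1*(-1456111) + 1659550) = -2964195*(1456111 + 1659550) = -2964195*3115661 = -9235426757895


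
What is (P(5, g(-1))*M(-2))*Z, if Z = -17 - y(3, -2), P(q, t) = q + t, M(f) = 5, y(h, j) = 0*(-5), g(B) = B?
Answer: -340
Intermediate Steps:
y(h, j) = 0
Z = -17 (Z = -17 - 1*0 = -17 + 0 = -17)
(P(5, g(-1))*M(-2))*Z = ((5 - 1)*5)*(-17) = (4*5)*(-17) = 20*(-17) = -340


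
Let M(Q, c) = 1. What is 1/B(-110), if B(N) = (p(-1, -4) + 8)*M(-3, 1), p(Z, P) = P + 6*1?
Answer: ⅒ ≈ 0.10000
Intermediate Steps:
p(Z, P) = 6 + P (p(Z, P) = P + 6 = 6 + P)
B(N) = 10 (B(N) = ((6 - 4) + 8)*1 = (2 + 8)*1 = 10*1 = 10)
1/B(-110) = 1/10 = ⅒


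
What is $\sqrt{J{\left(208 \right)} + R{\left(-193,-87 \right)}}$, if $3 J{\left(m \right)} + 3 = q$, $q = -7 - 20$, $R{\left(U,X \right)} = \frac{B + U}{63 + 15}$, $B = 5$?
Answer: $\frac{22 i \sqrt{39}}{39} \approx 3.5228 i$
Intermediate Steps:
$R{\left(U,X \right)} = \frac{5}{78} + \frac{U}{78}$ ($R{\left(U,X \right)} = \frac{5 + U}{63 + 15} = \frac{5 + U}{78} = \left(5 + U\right) \frac{1}{78} = \frac{5}{78} + \frac{U}{78}$)
$q = -27$ ($q = -7 - 20 = -27$)
$J{\left(m \right)} = -10$ ($J{\left(m \right)} = -1 + \frac{1}{3} \left(-27\right) = -1 - 9 = -10$)
$\sqrt{J{\left(208 \right)} + R{\left(-193,-87 \right)}} = \sqrt{-10 + \left(\frac{5}{78} + \frac{1}{78} \left(-193\right)\right)} = \sqrt{-10 + \left(\frac{5}{78} - \frac{193}{78}\right)} = \sqrt{-10 - \frac{94}{39}} = \sqrt{- \frac{484}{39}} = \frac{22 i \sqrt{39}}{39}$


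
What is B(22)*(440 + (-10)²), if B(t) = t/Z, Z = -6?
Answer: -1980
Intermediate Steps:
B(t) = -t/6 (B(t) = t/(-6) = t*(-⅙) = -t/6)
B(22)*(440 + (-10)²) = (-⅙*22)*(440 + (-10)²) = -11*(440 + 100)/3 = -11/3*540 = -1980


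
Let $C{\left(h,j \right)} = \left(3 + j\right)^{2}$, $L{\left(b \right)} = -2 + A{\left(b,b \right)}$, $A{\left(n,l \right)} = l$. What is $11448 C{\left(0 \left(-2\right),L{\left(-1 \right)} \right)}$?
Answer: $0$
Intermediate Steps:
$L{\left(b \right)} = -2 + b$
$11448 C{\left(0 \left(-2\right),L{\left(-1 \right)} \right)} = 11448 \left(3 - 3\right)^{2} = 11448 \cdot 0^{2} = 11448 \cdot 0 = 0$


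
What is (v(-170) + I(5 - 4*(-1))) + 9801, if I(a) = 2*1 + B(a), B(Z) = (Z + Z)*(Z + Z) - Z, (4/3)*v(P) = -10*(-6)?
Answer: 10163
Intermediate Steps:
v(P) = 45 (v(P) = 3*(-10*(-6))/4 = (¾)*60 = 45)
B(Z) = -Z + 4*Z² (B(Z) = (2*Z)*(2*Z) - Z = 4*Z² - Z = -Z + 4*Z²)
I(a) = 2 + a*(-1 + 4*a) (I(a) = 2*1 + a*(-1 + 4*a) = 2 + a*(-1 + 4*a))
(v(-170) + I(5 - 4*(-1))) + 9801 = (45 + (2 + (5 - 4*(-1))*(-1 + 4*(5 - 4*(-1))))) + 9801 = (45 + (2 + (5 + 4)*(-1 + 4*(5 + 4)))) + 9801 = (45 + (2 + 9*(-1 + 4*9))) + 9801 = (45 + (2 + 9*(-1 + 36))) + 9801 = (45 + (2 + 9*35)) + 9801 = (45 + (2 + 315)) + 9801 = (45 + 317) + 9801 = 362 + 9801 = 10163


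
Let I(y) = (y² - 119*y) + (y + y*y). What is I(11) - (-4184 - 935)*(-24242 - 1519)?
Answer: -131871615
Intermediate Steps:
I(y) = -118*y + 2*y² (I(y) = (y² - 119*y) + (y + y²) = -118*y + 2*y²)
I(11) - (-4184 - 935)*(-24242 - 1519) = 2*11*(-59 + 11) - (-4184 - 935)*(-24242 - 1519) = 2*11*(-48) - (-5119)*(-25761) = -1056 - 1*131870559 = -1056 - 131870559 = -131871615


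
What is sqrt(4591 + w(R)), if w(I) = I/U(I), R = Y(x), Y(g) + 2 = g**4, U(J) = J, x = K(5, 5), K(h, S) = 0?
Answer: 4*sqrt(287) ≈ 67.764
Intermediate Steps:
x = 0
Y(g) = -2 + g**4
R = -2 (R = -2 + 0**4 = -2 + 0 = -2)
w(I) = 1 (w(I) = I/I = 1)
sqrt(4591 + w(R)) = sqrt(4591 + 1) = sqrt(4592) = 4*sqrt(287)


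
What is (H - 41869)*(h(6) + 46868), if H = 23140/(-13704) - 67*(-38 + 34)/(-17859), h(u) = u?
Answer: -6671358284364597/3399163 ≈ -1.9626e+9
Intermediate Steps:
H = -11581387/6798326 (H = 23140*(-1/13704) - 67*(-4)*(-1/17859) = -5785/3426 + 268*(-1/17859) = -5785/3426 - 268/17859 = -11581387/6798326 ≈ -1.7036)
(H - 41869)*(h(6) + 46868) = (-11581387/6798326 - 41869)*(6 + 46868) = -284650692681/6798326*46874 = -6671358284364597/3399163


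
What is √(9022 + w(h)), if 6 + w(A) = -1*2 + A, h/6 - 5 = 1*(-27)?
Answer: √8882 ≈ 94.244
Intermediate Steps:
h = -132 (h = 30 + 6*(1*(-27)) = 30 + 6*(-27) = 30 - 162 = -132)
w(A) = -8 + A (w(A) = -6 + (-1*2 + A) = -6 + (-2 + A) = -8 + A)
√(9022 + w(h)) = √(9022 + (-8 - 132)) = √(9022 - 140) = √8882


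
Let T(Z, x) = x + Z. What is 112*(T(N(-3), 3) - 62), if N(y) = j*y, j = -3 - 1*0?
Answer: -5600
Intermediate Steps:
j = -3 (j = -3 + 0 = -3)
N(y) = -3*y
T(Z, x) = Z + x
112*(T(N(-3), 3) - 62) = 112*((-3*(-3) + 3) - 62) = 112*((9 + 3) - 62) = 112*(12 - 62) = 112*(-50) = -5600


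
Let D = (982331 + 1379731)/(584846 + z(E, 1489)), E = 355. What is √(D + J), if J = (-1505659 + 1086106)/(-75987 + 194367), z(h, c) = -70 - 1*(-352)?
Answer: √256511234945663790/721535965 ≈ 0.70193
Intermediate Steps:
z(h, c) = 282 (z(h, c) = -70 + 352 = 282)
D = 1181031/292564 (D = (982331 + 1379731)/(584846 + 282) = 2362062/585128 = 2362062*(1/585128) = 1181031/292564 ≈ 4.0368)
J = -139851/39460 (J = -419553/118380 = -419553*1/118380 = -139851/39460 ≈ -3.5441)
√(D + J) = √(1181031/292564 - 139851/39460) = √(355507206/721535965) = √256511234945663790/721535965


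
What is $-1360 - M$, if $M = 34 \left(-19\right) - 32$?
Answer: $-682$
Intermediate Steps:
$M = -678$ ($M = -646 - 32 = -678$)
$-1360 - M = -1360 - -678 = -1360 + 678 = -682$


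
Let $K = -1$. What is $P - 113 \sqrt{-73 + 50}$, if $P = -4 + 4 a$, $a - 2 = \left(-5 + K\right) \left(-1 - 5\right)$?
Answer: $148 - 113 i \sqrt{23} \approx 148.0 - 541.93 i$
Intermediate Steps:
$a = 38$ ($a = 2 + \left(-5 - 1\right) \left(-1 - 5\right) = 2 - -36 = 2 + 36 = 38$)
$P = 148$ ($P = -4 + 4 \cdot 38 = -4 + 152 = 148$)
$P - 113 \sqrt{-73 + 50} = 148 - 113 \sqrt{-73 + 50} = 148 - 113 \sqrt{-23} = 148 - 113 i \sqrt{23}$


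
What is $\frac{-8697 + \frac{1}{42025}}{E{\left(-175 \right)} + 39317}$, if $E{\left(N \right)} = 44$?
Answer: $- \frac{365491424}{1654146025} \approx -0.22095$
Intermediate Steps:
$\frac{-8697 + \frac{1}{42025}}{E{\left(-175 \right)} + 39317} = \frac{-8697 + \frac{1}{42025}}{44 + 39317} = \frac{-8697 + \frac{1}{42025}}{39361} = \left(- \frac{365491424}{42025}\right) \frac{1}{39361} = - \frac{365491424}{1654146025}$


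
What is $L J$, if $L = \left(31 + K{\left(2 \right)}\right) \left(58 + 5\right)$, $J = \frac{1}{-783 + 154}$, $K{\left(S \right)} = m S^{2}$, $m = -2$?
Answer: $- \frac{1449}{629} \approx -2.3037$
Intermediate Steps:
$K{\left(S \right)} = - 2 S^{2}$
$J = - \frac{1}{629}$ ($J = \frac{1}{-629} = - \frac{1}{629} \approx -0.0015898$)
$L = 1449$ ($L = \left(31 - 2 \cdot 2^{2}\right) \left(58 + 5\right) = \left(31 - 8\right) 63 = 23 \cdot 63 = 1449$)
$L J = 1449 \left(- \frac{1}{629}\right) = - \frac{1449}{629}$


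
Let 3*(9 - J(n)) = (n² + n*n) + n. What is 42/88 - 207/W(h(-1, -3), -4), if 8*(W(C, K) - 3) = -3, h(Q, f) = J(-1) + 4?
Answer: -24141/308 ≈ -78.380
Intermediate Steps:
J(n) = 9 - 2*n²/3 - n/3 (J(n) = 9 - ((n² + n*n) + n)/3 = 9 - ((n² + n²) + n)/3 = 9 - (2*n² + n)/3 = 9 - (n + 2*n²)/3 = 9 + (-2*n²/3 - n/3) = 9 - 2*n²/3 - n/3)
h(Q, f) = 38/3 (h(Q, f) = (9 - ⅔*(-1)² - ⅓*(-1)) + 4 = (9 - ⅔*1 + ⅓) + 4 = (9 - ⅔ + ⅓) + 4 = 26/3 + 4 = 38/3)
W(C, K) = 21/8 (W(C, K) = 3 + (⅛)*(-3) = 3 - 3/8 = 21/8)
42/88 - 207/W(h(-1, -3), -4) = 42/88 - 207/21/8 = 42*(1/88) - 207*8/21 = 21/44 - 552/7 = -24141/308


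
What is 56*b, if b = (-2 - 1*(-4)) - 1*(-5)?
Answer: 392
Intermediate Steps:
b = 7 (b = (-2 + 4) + 5 = 2 + 5 = 7)
56*b = 56*7 = 392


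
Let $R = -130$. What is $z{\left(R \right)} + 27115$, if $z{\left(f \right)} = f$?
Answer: $26985$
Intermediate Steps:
$z{\left(R \right)} + 27115 = -130 + 27115 = 26985$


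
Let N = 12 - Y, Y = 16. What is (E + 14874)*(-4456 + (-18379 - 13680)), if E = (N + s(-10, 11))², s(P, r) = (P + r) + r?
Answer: -545461070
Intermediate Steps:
s(P, r) = P + 2*r
N = -4 (N = 12 - 1*16 = 12 - 16 = -4)
E = 64 (E = (-4 + (-10 + 2*11))² = (-4 + (-10 + 22))² = (-4 + 12)² = 8² = 64)
(E + 14874)*(-4456 + (-18379 - 13680)) = (64 + 14874)*(-4456 + (-18379 - 13680)) = 14938*(-4456 - 32059) = 14938*(-36515) = -545461070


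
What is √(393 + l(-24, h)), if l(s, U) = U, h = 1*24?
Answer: √417 ≈ 20.421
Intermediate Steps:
h = 24
√(393 + l(-24, h)) = √(393 + 24) = √417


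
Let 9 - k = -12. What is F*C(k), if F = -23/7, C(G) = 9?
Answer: -207/7 ≈ -29.571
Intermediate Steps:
k = 21 (k = 9 - 1*(-12) = 9 + 12 = 21)
F = -23/7 (F = -23*⅐ = -23/7 ≈ -3.2857)
F*C(k) = -23/7*9 = -207/7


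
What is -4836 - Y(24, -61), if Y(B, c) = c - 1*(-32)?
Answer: -4807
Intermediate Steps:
Y(B, c) = 32 + c (Y(B, c) = c + 32 = 32 + c)
-4836 - Y(24, -61) = -4836 - (32 - 61) = -4836 - 1*(-29) = -4836 + 29 = -4807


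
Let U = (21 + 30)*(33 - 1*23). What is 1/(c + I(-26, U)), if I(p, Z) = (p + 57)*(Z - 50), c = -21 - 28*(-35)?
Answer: 1/15219 ≈ 6.5707e-5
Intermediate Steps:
U = 510 (U = 51*(33 - 23) = 51*10 = 510)
c = 959 (c = -21 + 980 = 959)
I(p, Z) = (-50 + Z)*(57 + p) (I(p, Z) = (57 + p)*(-50 + Z) = (-50 + Z)*(57 + p))
1/(c + I(-26, U)) = 1/(959 + (-2850 - 50*(-26) + 57*510 + 510*(-26))) = 1/(959 + (-2850 + 1300 + 29070 - 13260)) = 1/(959 + 14260) = 1/15219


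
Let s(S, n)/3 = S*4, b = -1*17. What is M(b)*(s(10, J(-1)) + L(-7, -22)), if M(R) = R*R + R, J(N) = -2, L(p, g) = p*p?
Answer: 45968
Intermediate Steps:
L(p, g) = p²
b = -17
s(S, n) = 12*S (s(S, n) = 3*(S*4) = 3*(4*S) = 12*S)
M(R) = R + R² (M(R) = R² + R = R + R²)
M(b)*(s(10, J(-1)) + L(-7, -22)) = (-17*(1 - 17))*(12*10 + (-7)²) = (-17*(-16))*(120 + 49) = 272*169 = 45968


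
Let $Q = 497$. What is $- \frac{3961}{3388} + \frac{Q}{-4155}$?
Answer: $- \frac{18141791}{14077140} \approx -1.2887$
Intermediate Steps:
$- \frac{3961}{3388} + \frac{Q}{-4155} = - \frac{3961}{3388} + \frac{497}{-4155} = \left(-3961\right) \frac{1}{3388} + 497 \left(- \frac{1}{4155}\right) = - \frac{3961}{3388} - \frac{497}{4155} = - \frac{18141791}{14077140}$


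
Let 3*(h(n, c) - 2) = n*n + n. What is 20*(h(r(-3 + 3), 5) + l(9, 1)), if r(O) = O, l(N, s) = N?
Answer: 220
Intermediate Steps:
h(n, c) = 2 + n/3 + n²/3 (h(n, c) = 2 + (n*n + n)/3 = 2 + (n² + n)/3 = 2 + (n + n²)/3 = 2 + (n/3 + n²/3) = 2 + n/3 + n²/3)
20*(h(r(-3 + 3), 5) + l(9, 1)) = 20*((2 + (-3 + 3)/3 + (-3 + 3)²/3) + 9) = 20*((2 + (⅓)*0 + (⅓)*0²) + 9) = 20*((2 + 0 + (⅓)*0) + 9) = 20*((2 + 0 + 0) + 9) = 20*(2 + 9) = 20*11 = 220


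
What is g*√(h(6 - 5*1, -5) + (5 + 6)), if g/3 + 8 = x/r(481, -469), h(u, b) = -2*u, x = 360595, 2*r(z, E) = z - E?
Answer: 642231/95 ≈ 6760.3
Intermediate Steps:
r(z, E) = z/2 - E/2 (r(z, E) = (z - E)/2 = z/2 - E/2)
g = 214077/95 (g = -24 + 3*(360595/((½)*481 - ½*(-469))) = -24 + 3*(360595/(481/2 + 469/2)) = -24 + 3*(360595/475) = -24 + 3*(360595*(1/475)) = -24 + 3*(72119/95) = -24 + 216357/95 = 214077/95 ≈ 2253.4)
g*√(h(6 - 5*1, -5) + (5 + 6)) = 214077*√(-2*(6 - 5*1) + (5 + 6))/95 = 214077*√(-2*(6 - 5) + 11)/95 = 214077*√(-2*1 + 11)/95 = 214077*√(-2 + 11)/95 = 214077*√9/95 = (214077/95)*3 = 642231/95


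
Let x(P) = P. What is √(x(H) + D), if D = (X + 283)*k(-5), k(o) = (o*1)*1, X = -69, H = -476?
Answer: I*√1546 ≈ 39.319*I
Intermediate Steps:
k(o) = o (k(o) = o*1 = o)
D = -1070 (D = (-69 + 283)*(-5) = 214*(-5) = -1070)
√(x(H) + D) = √(-476 - 1070) = √(-1546) = I*√1546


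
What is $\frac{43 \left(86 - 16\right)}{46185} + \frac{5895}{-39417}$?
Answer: $- \frac{10241027}{121364943} \approx -0.084382$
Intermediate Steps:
$\frac{43 \left(86 - 16\right)}{46185} + \frac{5895}{-39417} = 43 \cdot 70 \cdot \frac{1}{46185} + 5895 \left(- \frac{1}{39417}\right) = 3010 \cdot \frac{1}{46185} - \frac{1965}{13139} = \frac{602}{9237} - \frac{1965}{13139} = - \frac{10241027}{121364943}$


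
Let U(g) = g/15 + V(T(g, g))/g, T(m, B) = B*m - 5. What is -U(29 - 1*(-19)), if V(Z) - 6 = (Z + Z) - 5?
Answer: -7921/80 ≈ -99.012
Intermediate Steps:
T(m, B) = -5 + B*m
V(Z) = 1 + 2*Z (V(Z) = 6 + ((Z + Z) - 5) = 6 + (2*Z - 5) = 6 + (-5 + 2*Z) = 1 + 2*Z)
U(g) = g/15 + (-9 + 2*g**2)/g (U(g) = g/15 + (1 + 2*(-5 + g*g))/g = g*(1/15) + (1 + 2*(-5 + g**2))/g = g/15 + (1 + (-10 + 2*g**2))/g = g/15 + (-9 + 2*g**2)/g)
-U(29 - 1*(-19)) = -(-9/(29 - 1*(-19)) + 31*(29 - 1*(-19))/15) = -(-9/(29 + 19) + 31*(29 + 19)/15) = -(-9/48 + (31/15)*48) = -(-9*1/48 + 496/5) = -(-3/16 + 496/5) = -1*7921/80 = -7921/80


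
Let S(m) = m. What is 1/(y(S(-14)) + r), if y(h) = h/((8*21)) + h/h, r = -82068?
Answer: -12/984805 ≈ -1.2185e-5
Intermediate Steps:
y(h) = 1 + h/168 (y(h) = h/168 + 1 = 1 + h/168)
1/(y(S(-14)) + r) = 1/((1 + (1/168)*(-14)) - 82068) = 1/((1 - 1/12) - 82068) = 1/(11/12 - 82068) = 1/(-984805/12) = -12/984805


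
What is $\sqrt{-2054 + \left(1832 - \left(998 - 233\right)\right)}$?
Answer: $i \sqrt{987} \approx 31.417 i$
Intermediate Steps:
$\sqrt{-2054 + \left(1832 - \left(998 - 233\right)\right)} = \sqrt{-2054 + \left(1832 - 765\right)} = \sqrt{-2054 + 1067} = \sqrt{-987} = i \sqrt{987}$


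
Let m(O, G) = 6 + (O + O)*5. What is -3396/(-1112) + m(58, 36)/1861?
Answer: 1742897/517358 ≈ 3.3688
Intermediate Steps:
m(O, G) = 6 + 10*O (m(O, G) = 6 + (2*O)*5 = 6 + 10*O)
-3396/(-1112) + m(58, 36)/1861 = -3396/(-1112) + (6 + 10*58)/1861 = -3396*(-1/1112) + (6 + 580)*(1/1861) = 849/278 + 586*(1/1861) = 849/278 + 586/1861 = 1742897/517358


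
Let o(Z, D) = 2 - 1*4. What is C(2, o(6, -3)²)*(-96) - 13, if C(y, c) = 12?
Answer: -1165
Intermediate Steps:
o(Z, D) = -2 (o(Z, D) = 2 - 4 = -2)
C(2, o(6, -3)²)*(-96) - 13 = 12*(-96) - 13 = -1152 - 13 = -1165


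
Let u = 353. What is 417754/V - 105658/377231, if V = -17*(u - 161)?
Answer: -78967313443/615640992 ≈ -128.27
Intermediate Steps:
V = -3264 (V = -17*(353 - 161) = -17*192 = -3264)
417754/V - 105658/377231 = 417754/(-3264) - 105658/377231 = 417754*(-1/3264) - 105658*1/377231 = -208877/1632 - 105658/377231 = -78967313443/615640992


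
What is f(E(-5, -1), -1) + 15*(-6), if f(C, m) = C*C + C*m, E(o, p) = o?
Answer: -60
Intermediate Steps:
f(C, m) = C² + C*m
f(E(-5, -1), -1) + 15*(-6) = -5*(-5 - 1) + 15*(-6) = -5*(-6) - 90 = 30 - 90 = -60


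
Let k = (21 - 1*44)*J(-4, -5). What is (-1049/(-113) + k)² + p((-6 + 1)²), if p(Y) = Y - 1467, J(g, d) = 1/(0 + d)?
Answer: -398794114/319225 ≈ -1249.3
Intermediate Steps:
J(g, d) = 1/d
k = 23/5 (k = (21 - 1*44)/(-5) = (21 - 44)*(-⅕) = -23*(-⅕) = 23/5 ≈ 4.6000)
p(Y) = -1467 + Y
(-1049/(-113) + k)² + p((-6 + 1)²) = (-1049/(-113) + 23/5)² + (-1467 + (-6 + 1)²) = (-1049*(-1/113) + 23/5)² + (-1467 + (-5)²) = (1049/113 + 23/5)² + (-1467 + 25) = (7844/565)² - 1442 = 61528336/319225 - 1442 = -398794114/319225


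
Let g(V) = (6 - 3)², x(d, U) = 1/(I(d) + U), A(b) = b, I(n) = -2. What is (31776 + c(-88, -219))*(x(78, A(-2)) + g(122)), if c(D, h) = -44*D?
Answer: 311920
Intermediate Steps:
x(d, U) = 1/(-2 + U)
g(V) = 9 (g(V) = 3² = 9)
(31776 + c(-88, -219))*(x(78, A(-2)) + g(122)) = (31776 - 44*(-88))*(1/(-2 - 2) + 9) = (31776 + 3872)*(1/(-4) + 9) = 35648*(-¼ + 9) = 35648*(35/4) = 311920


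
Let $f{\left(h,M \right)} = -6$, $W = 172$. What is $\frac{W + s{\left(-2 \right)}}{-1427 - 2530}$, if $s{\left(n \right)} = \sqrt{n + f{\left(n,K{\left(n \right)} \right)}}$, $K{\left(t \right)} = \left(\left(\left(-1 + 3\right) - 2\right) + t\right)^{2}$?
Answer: $- \frac{172}{3957} - \frac{2 i \sqrt{2}}{3957} \approx -0.043467 - 0.00071479 i$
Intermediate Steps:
$K{\left(t \right)} = t^{2}$ ($K{\left(t \right)} = \left(\left(2 - 2\right) + t\right)^{2} = \left(0 + t\right)^{2} = t^{2}$)
$s{\left(n \right)} = \sqrt{-6 + n}$ ($s{\left(n \right)} = \sqrt{n - 6} = \sqrt{-6 + n}$)
$\frac{W + s{\left(-2 \right)}}{-1427 - 2530} = \frac{172 + \sqrt{-6 - 2}}{-1427 - 2530} = \frac{172 + \sqrt{-8}}{-3957} = \left(172 + 2 i \sqrt{2}\right) \left(- \frac{1}{3957}\right) = - \frac{172}{3957} - \frac{2 i \sqrt{2}}{3957}$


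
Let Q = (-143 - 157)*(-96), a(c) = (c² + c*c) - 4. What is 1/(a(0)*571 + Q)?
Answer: 1/26516 ≈ 3.7713e-5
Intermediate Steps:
a(c) = -4 + 2*c² (a(c) = (c² + c²) - 4 = 2*c² - 4 = -4 + 2*c²)
Q = 28800 (Q = -300*(-96) = 28800)
1/(a(0)*571 + Q) = 1/((-4 + 2*0²)*571 + 28800) = 1/((-4 + 2*0)*571 + 28800) = 1/((-4 + 0)*571 + 28800) = 1/(-4*571 + 28800) = 1/(-2284 + 28800) = 1/26516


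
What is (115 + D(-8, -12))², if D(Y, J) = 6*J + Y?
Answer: 1225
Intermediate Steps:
D(Y, J) = Y + 6*J
(115 + D(-8, -12))² = (115 + (-8 + 6*(-12)))² = (115 + (-8 - 72))² = (115 - 80)² = 35² = 1225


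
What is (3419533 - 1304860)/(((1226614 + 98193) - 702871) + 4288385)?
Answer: 2114673/4910321 ≈ 0.43066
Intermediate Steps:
(3419533 - 1304860)/(((1226614 + 98193) - 702871) + 4288385) = 2114673/((1324807 - 702871) + 4288385) = 2114673/(621936 + 4288385) = 2114673/4910321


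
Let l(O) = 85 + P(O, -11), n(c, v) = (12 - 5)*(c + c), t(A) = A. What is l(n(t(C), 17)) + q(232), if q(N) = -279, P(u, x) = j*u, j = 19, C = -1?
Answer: -460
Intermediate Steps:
P(u, x) = 19*u
n(c, v) = 14*c (n(c, v) = 7*(2*c) = 14*c)
l(O) = 85 + 19*O
l(n(t(C), 17)) + q(232) = (85 + 19*(14*(-1))) - 279 = (85 + 19*(-14)) - 279 = (85 - 266) - 279 = -181 - 279 = -460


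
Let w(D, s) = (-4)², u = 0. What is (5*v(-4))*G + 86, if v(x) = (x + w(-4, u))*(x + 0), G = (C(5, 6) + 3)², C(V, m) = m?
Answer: -19354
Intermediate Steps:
w(D, s) = 16
G = 81 (G = (6 + 3)² = 9² = 81)
v(x) = x*(16 + x) (v(x) = (x + 16)*(x + 0) = (16 + x)*x = x*(16 + x))
(5*v(-4))*G + 86 = (5*(-4*(16 - 4)))*81 + 86 = (5*(-4*12))*81 + 86 = (5*(-48))*81 + 86 = -240*81 + 86 = -19440 + 86 = -19354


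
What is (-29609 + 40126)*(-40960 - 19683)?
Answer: -637782431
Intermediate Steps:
(-29609 + 40126)*(-40960 - 19683) = 10517*(-60643) = -637782431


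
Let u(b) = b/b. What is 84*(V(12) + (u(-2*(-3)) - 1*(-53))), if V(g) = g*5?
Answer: 9576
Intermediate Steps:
u(b) = 1
V(g) = 5*g
84*(V(12) + (u(-2*(-3)) - 1*(-53))) = 84*(5*12 + (1 - 1*(-53))) = 84*(60 + (1 + 53)) = 84*(60 + 54) = 84*114 = 9576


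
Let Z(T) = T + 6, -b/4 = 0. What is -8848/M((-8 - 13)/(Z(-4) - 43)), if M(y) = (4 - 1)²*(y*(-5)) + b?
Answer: 51824/135 ≈ 383.88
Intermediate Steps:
b = 0 (b = -4*0 = 0)
Z(T) = 6 + T
M(y) = -45*y (M(y) = (4 - 1)²*(y*(-5)) + 0 = 3²*(-5*y) + 0 = 9*(-5*y) + 0 = -45*y + 0 = -45*y)
-8848/M((-8 - 13)/(Z(-4) - 43)) = -8848*(-((6 - 4) - 43)/(45*(-8 - 13))) = -8848/((-(-945)/(2 - 43))) = -8848/((-(-945)/(-41))) = -8848/((-(-945)*(-1)/41)) = -8848/((-45*21/41)) = -8848/(-945/41) = -8848*(-41/945) = 51824/135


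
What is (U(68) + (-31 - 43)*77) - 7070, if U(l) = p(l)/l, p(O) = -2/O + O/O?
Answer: -29519583/2312 ≈ -12768.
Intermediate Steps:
p(O) = 1 - 2/O (p(O) = -2/O + 1 = 1 - 2/O)
U(l) = (-2 + l)/l² (U(l) = ((-2 + l)/l)/l = (-2 + l)/l²)
(U(68) + (-31 - 43)*77) - 7070 = ((-2 + 68)/68² + (-31 - 43)*77) - 7070 = ((1/4624)*66 - 74*77) - 7070 = (33/2312 - 5698) - 7070 = -13173743/2312 - 7070 = -29519583/2312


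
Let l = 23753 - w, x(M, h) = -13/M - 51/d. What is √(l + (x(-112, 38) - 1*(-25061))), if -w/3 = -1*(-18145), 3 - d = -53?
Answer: √80946593/28 ≈ 321.32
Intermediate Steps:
d = 56 (d = 3 - 1*(-53) = 3 + 53 = 56)
w = -54435 (w = -(-3)*(-18145) = -3*18145 = -54435)
x(M, h) = -51/56 - 13/M (x(M, h) = -13/M - 51/56 = -51/56 - 13/M)
l = 78188 (l = 23753 - 1*(-54435) = 23753 + 54435 = 78188)
√(l + (x(-112, 38) - 1*(-25061))) = √(78188 + ((-51/56 - 13/(-112)) - 1*(-25061))) = √(78188 + ((-51/56 - 13*(-1/112)) + 25061)) = √(78188 + ((-51/56 + 13/112) + 25061)) = √(78188 + (-89/112 + 25061)) = √(78188 + 2806743/112) = √(11563799/112) = √80946593/28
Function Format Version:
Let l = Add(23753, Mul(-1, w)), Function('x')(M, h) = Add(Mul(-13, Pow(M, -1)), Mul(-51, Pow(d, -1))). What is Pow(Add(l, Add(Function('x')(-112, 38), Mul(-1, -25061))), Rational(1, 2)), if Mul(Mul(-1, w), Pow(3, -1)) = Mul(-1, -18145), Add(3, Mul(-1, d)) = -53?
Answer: Mul(Rational(1, 28), Pow(80946593, Rational(1, 2))) ≈ 321.32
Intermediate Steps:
d = 56 (d = Add(3, Mul(-1, -53)) = Add(3, 53) = 56)
w = -54435 (w = Mul(-3, Mul(-1, -18145)) = Mul(-3, 18145) = -54435)
Function('x')(M, h) = Add(Rational(-51, 56), Mul(-13, Pow(M, -1))) (Function('x')(M, h) = Add(Mul(-13, Pow(M, -1)), Mul(-51, Pow(56, -1))) = Add(Mul(-13, Pow(M, -1)), Mul(-51, Rational(1, 56))) = Add(Mul(-13, Pow(M, -1)), Rational(-51, 56)) = Add(Rational(-51, 56), Mul(-13, Pow(M, -1))))
l = 78188 (l = Add(23753, Mul(-1, -54435)) = Add(23753, 54435) = 78188)
Pow(Add(l, Add(Function('x')(-112, 38), Mul(-1, -25061))), Rational(1, 2)) = Pow(Add(78188, Add(Add(Rational(-51, 56), Mul(-13, Pow(-112, -1))), Mul(-1, -25061))), Rational(1, 2)) = Pow(Add(78188, Add(Add(Rational(-51, 56), Mul(-13, Rational(-1, 112))), 25061)), Rational(1, 2)) = Pow(Add(78188, Add(Add(Rational(-51, 56), Rational(13, 112)), 25061)), Rational(1, 2)) = Pow(Add(78188, Add(Rational(-89, 112), 25061)), Rational(1, 2)) = Pow(Add(78188, Rational(2806743, 112)), Rational(1, 2)) = Pow(Rational(11563799, 112), Rational(1, 2)) = Mul(Rational(1, 28), Pow(80946593, Rational(1, 2)))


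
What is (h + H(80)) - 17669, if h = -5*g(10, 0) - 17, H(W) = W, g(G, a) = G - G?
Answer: -17606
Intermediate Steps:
g(G, a) = 0
h = -17 (h = -5*0 - 17 = 0 - 17 = -17)
(h + H(80)) - 17669 = (-17 + 80) - 17669 = 63 - 17669 = -17606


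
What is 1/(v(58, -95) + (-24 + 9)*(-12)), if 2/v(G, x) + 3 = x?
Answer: 49/8819 ≈ 0.0055562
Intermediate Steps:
v(G, x) = 2/(-3 + x)
1/(v(58, -95) + (-24 + 9)*(-12)) = 1/(2/(-3 - 95) + (-24 + 9)*(-12)) = 1/(2/(-98) - 15*(-12)) = 1/(2*(-1/98) + 180) = 1/(-1/49 + 180) = 1/(8819/49) = 49/8819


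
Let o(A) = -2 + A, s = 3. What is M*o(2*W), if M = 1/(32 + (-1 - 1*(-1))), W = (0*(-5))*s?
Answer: -1/16 ≈ -0.062500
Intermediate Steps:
W = 0 (W = (0*(-5))*3 = 0*3 = 0)
M = 1/32 (M = 1/(32 + (-1 + 1)) = 1/(32 + 0) = 1/32 ≈ 0.031250)
M*o(2*W) = (-2 + 2*0)/32 = (-2 + 0)/32 = (1/32)*(-2) = -1/16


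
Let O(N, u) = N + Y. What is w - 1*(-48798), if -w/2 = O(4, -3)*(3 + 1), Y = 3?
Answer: 48742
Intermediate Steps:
O(N, u) = 3 + N (O(N, u) = N + 3 = 3 + N)
w = -56 (w = -2*(3 + 4)*(3 + 1) = -14*4 = -2*28 = -56)
w - 1*(-48798) = -56 - 1*(-48798) = -56 + 48798 = 48742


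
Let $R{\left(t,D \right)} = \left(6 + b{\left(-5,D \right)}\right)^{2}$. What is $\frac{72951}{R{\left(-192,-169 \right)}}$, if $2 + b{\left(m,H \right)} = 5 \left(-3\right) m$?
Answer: $\frac{72951}{6241} \approx 11.689$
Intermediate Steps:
$b{\left(m,H \right)} = -2 - 15 m$ ($b{\left(m,H \right)} = -2 + 5 \left(-3\right) m = -2 - 15 m$)
$R{\left(t,D \right)} = 6241$ ($R{\left(t,D \right)} = \left(6 - -73\right)^{2} = \left(6 + \left(-2 + 75\right)\right)^{2} = \left(6 + 73\right)^{2} = 79^{2} = 6241$)
$\frac{72951}{R{\left(-192,-169 \right)}} = \frac{72951}{6241}$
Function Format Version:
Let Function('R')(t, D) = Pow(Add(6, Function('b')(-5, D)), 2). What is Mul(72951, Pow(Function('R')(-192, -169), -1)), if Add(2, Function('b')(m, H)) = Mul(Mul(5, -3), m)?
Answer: Rational(72951, 6241) ≈ 11.689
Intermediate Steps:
Function('b')(m, H) = Add(-2, Mul(-15, m)) (Function('b')(m, H) = Add(-2, Mul(Mul(5, -3), m)) = Add(-2, Mul(-15, m)))
Function('R')(t, D) = 6241 (Function('R')(t, D) = Pow(Add(6, Add(-2, Mul(-15, -5))), 2) = Pow(Add(6, Add(-2, 75)), 2) = Pow(Add(6, 73), 2) = Pow(79, 2) = 6241)
Mul(72951, Pow(Function('R')(-192, -169), -1)) = Mul(72951, Pow(6241, -1)) = Mul(72951, Rational(1, 6241)) = Rational(72951, 6241)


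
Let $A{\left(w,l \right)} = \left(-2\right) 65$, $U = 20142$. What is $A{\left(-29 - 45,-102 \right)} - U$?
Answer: $-20272$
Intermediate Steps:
$A{\left(w,l \right)} = -130$
$A{\left(-29 - 45,-102 \right)} - U = -130 - 20142 = -20272$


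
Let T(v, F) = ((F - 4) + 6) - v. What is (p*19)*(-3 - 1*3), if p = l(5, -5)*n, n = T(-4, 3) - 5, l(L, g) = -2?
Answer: 912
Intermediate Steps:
T(v, F) = 2 + F - v (T(v, F) = ((-4 + F) + 6) - v = (2 + F) - v = 2 + F - v)
n = 4 (n = (2 + 3 - 1*(-4)) - 5 = (2 + 3 + 4) - 5 = 9 - 5 = 4)
p = -8 (p = -2*4 = -8)
(p*19)*(-3 - 1*3) = (-8*19)*(-3 - 1*3) = -152*(-3 - 3) = -152*(-6) = 912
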